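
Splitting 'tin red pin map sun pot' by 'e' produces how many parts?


Splitting by 'e' breaks the string at each occurrence of the separator.
Text: 'tin red pin map sun pot'
Parts after split:
  Part 1: 'tin r'
  Part 2: 'd pin map sun pot'
Total parts: 2

2


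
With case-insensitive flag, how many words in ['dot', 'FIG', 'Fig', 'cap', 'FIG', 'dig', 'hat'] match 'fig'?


Case-insensitive matching: compare each word's lowercase form to 'fig'.
  'dot' -> lower='dot' -> no
  'FIG' -> lower='fig' -> MATCH
  'Fig' -> lower='fig' -> MATCH
  'cap' -> lower='cap' -> no
  'FIG' -> lower='fig' -> MATCH
  'dig' -> lower='dig' -> no
  'hat' -> lower='hat' -> no
Matches: ['FIG', 'Fig', 'FIG']
Count: 3

3


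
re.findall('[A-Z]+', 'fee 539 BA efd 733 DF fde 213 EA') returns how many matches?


Pattern '[A-Z]+' finds one or more uppercase letters.
Text: 'fee 539 BA efd 733 DF fde 213 EA'
Scanning for matches:
  Match 1: 'BA'
  Match 2: 'DF'
  Match 3: 'EA'
Total matches: 3

3


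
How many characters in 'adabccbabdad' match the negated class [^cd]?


Negated class [^cd] matches any char NOT in {c, d}
Scanning 'adabccbabdad':
  pos 0: 'a' -> MATCH
  pos 1: 'd' -> no (excluded)
  pos 2: 'a' -> MATCH
  pos 3: 'b' -> MATCH
  pos 4: 'c' -> no (excluded)
  pos 5: 'c' -> no (excluded)
  pos 6: 'b' -> MATCH
  pos 7: 'a' -> MATCH
  pos 8: 'b' -> MATCH
  pos 9: 'd' -> no (excluded)
  pos 10: 'a' -> MATCH
  pos 11: 'd' -> no (excluded)
Total matches: 7

7


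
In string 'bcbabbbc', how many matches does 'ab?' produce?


Pattern 'ab?' matches 'a' optionally followed by 'b'.
String: 'bcbabbbc'
Scanning left to right for 'a' then checking next char:
  Match 1: 'ab' (a followed by b)
Total matches: 1

1


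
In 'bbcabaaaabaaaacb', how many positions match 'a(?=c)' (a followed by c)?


Lookahead 'a(?=c)' matches 'a' only when followed by 'c'.
String: 'bbcabaaaabaaaacb'
Checking each position where char is 'a':
  pos 3: 'a' -> no (next='b')
  pos 5: 'a' -> no (next='a')
  pos 6: 'a' -> no (next='a')
  pos 7: 'a' -> no (next='a')
  pos 8: 'a' -> no (next='b')
  pos 10: 'a' -> no (next='a')
  pos 11: 'a' -> no (next='a')
  pos 12: 'a' -> no (next='a')
  pos 13: 'a' -> MATCH (next='c')
Matching positions: [13]
Count: 1

1


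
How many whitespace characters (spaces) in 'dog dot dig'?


\s matches whitespace characters (spaces, tabs, etc.).
Text: 'dog dot dig'
This text has 3 words separated by spaces.
Number of spaces = number of words - 1 = 3 - 1 = 2

2


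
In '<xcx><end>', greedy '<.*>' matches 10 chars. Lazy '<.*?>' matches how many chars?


Greedy '<.*>' tries to match as MUCH as possible.
Lazy '<.*?>' tries to match as LITTLE as possible.

String: '<xcx><end>'
Greedy '<.*>' starts at first '<' and extends to the LAST '>': '<xcx><end>' (10 chars)
Lazy '<.*?>' starts at first '<' and stops at the FIRST '>': '<xcx>' (5 chars)

5


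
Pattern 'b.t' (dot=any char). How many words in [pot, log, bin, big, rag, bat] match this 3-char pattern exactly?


Pattern 'b.t' means: starts with 'b', any single char, ends with 't'.
Checking each word (must be exactly 3 chars):
  'pot' (len=3): no
  'log' (len=3): no
  'bin' (len=3): no
  'big' (len=3): no
  'rag' (len=3): no
  'bat' (len=3): MATCH
Matching words: ['bat']
Total: 1

1


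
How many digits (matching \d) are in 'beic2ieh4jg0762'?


\d matches any digit 0-9.
Scanning 'beic2ieh4jg0762':
  pos 4: '2' -> DIGIT
  pos 8: '4' -> DIGIT
  pos 11: '0' -> DIGIT
  pos 12: '7' -> DIGIT
  pos 13: '6' -> DIGIT
  pos 14: '2' -> DIGIT
Digits found: ['2', '4', '0', '7', '6', '2']
Total: 6

6


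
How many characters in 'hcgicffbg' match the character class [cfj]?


Character class [cfj] matches any of: {c, f, j}
Scanning string 'hcgicffbg' character by character:
  pos 0: 'h' -> no
  pos 1: 'c' -> MATCH
  pos 2: 'g' -> no
  pos 3: 'i' -> no
  pos 4: 'c' -> MATCH
  pos 5: 'f' -> MATCH
  pos 6: 'f' -> MATCH
  pos 7: 'b' -> no
  pos 8: 'g' -> no
Total matches: 4

4


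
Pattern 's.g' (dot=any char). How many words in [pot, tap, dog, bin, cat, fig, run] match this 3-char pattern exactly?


Pattern 's.g' means: starts with 's', any single char, ends with 'g'.
Checking each word (must be exactly 3 chars):
  'pot' (len=3): no
  'tap' (len=3): no
  'dog' (len=3): no
  'bin' (len=3): no
  'cat' (len=3): no
  'fig' (len=3): no
  'run' (len=3): no
Matching words: []
Total: 0

0


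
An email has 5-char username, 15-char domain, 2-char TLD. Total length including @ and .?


An email address has format: username@domain.tld
Username length: 5
'@' character: 1
Domain length: 15
'.' character: 1
TLD length: 2
Total = 5 + 1 + 15 + 1 + 2 = 24

24


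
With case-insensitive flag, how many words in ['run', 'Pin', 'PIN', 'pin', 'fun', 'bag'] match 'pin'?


Case-insensitive matching: compare each word's lowercase form to 'pin'.
  'run' -> lower='run' -> no
  'Pin' -> lower='pin' -> MATCH
  'PIN' -> lower='pin' -> MATCH
  'pin' -> lower='pin' -> MATCH
  'fun' -> lower='fun' -> no
  'bag' -> lower='bag' -> no
Matches: ['Pin', 'PIN', 'pin']
Count: 3

3


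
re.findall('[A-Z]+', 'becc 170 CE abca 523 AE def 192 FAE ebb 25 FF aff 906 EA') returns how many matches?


Pattern '[A-Z]+' finds one or more uppercase letters.
Text: 'becc 170 CE abca 523 AE def 192 FAE ebb 25 FF aff 906 EA'
Scanning for matches:
  Match 1: 'CE'
  Match 2: 'AE'
  Match 3: 'FAE'
  Match 4: 'FF'
  Match 5: 'EA'
Total matches: 5

5


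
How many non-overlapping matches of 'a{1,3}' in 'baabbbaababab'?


Pattern 'a{1,3}' matches between 1 and 3 consecutive a's (greedy).
String: 'baabbbaababab'
Finding runs of a's and applying greedy matching:
  Run at pos 1: 'aa' (length 2)
  Run at pos 6: 'aa' (length 2)
  Run at pos 9: 'a' (length 1)
  Run at pos 11: 'a' (length 1)
Matches: ['aa', 'aa', 'a', 'a']
Count: 4

4


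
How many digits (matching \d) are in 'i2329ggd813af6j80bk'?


\d matches any digit 0-9.
Scanning 'i2329ggd813af6j80bk':
  pos 1: '2' -> DIGIT
  pos 2: '3' -> DIGIT
  pos 3: '2' -> DIGIT
  pos 4: '9' -> DIGIT
  pos 8: '8' -> DIGIT
  pos 9: '1' -> DIGIT
  pos 10: '3' -> DIGIT
  pos 13: '6' -> DIGIT
  pos 15: '8' -> DIGIT
  pos 16: '0' -> DIGIT
Digits found: ['2', '3', '2', '9', '8', '1', '3', '6', '8', '0']
Total: 10

10


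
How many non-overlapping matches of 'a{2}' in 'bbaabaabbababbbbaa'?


Pattern 'a{2}' matches exactly 2 consecutive a's (greedy, non-overlapping).
String: 'bbaabaabbababbbbaa'
Scanning for runs of a's:
  Run at pos 2: 'aa' (length 2) -> 1 match(es)
  Run at pos 5: 'aa' (length 2) -> 1 match(es)
  Run at pos 9: 'a' (length 1) -> 0 match(es)
  Run at pos 11: 'a' (length 1) -> 0 match(es)
  Run at pos 16: 'aa' (length 2) -> 1 match(es)
Matches found: ['aa', 'aa', 'aa']
Total: 3

3


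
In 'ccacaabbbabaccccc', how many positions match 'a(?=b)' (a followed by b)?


Lookahead 'a(?=b)' matches 'a' only when followed by 'b'.
String: 'ccacaabbbabaccccc'
Checking each position where char is 'a':
  pos 2: 'a' -> no (next='c')
  pos 4: 'a' -> no (next='a')
  pos 5: 'a' -> MATCH (next='b')
  pos 9: 'a' -> MATCH (next='b')
  pos 11: 'a' -> no (next='c')
Matching positions: [5, 9]
Count: 2

2


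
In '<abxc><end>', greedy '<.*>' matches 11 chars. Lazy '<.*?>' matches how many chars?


Greedy '<.*>' tries to match as MUCH as possible.
Lazy '<.*?>' tries to match as LITTLE as possible.

String: '<abxc><end>'
Greedy '<.*>' starts at first '<' and extends to the LAST '>': '<abxc><end>' (11 chars)
Lazy '<.*?>' starts at first '<' and stops at the FIRST '>': '<abxc>' (6 chars)

6


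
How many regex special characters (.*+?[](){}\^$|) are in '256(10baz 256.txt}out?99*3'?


Regex special characters are: . * + ? [ ] ( ) { } \ ^ $ |
Scanning '256(10baz 256.txt}out?99*3':
  pos 3: '(' -> SPECIAL
  pos 13: '.' -> SPECIAL
  pos 17: '}' -> SPECIAL
  pos 21: '?' -> SPECIAL
  pos 24: '*' -> SPECIAL
Special chars found: ['(', '.', '}', '?', '*']
Total: 5

5


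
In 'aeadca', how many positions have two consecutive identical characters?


Looking for consecutive identical characters in 'aeadca':
  pos 0-1: 'a' vs 'e' -> different
  pos 1-2: 'e' vs 'a' -> different
  pos 2-3: 'a' vs 'd' -> different
  pos 3-4: 'd' vs 'c' -> different
  pos 4-5: 'c' vs 'a' -> different
Consecutive identical pairs: []
Count: 0

0


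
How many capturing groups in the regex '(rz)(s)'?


To count capturing groups, count each '(' that starts a group.
Pattern: '(rz)(s)'
Walking through the pattern:
  Position 0: '(' -> group #1
  Position 4: '(' -> group #2
Total capturing groups: 2

2


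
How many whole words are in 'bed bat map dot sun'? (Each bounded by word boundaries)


Word boundaries (\b) mark the start/end of each word.
Text: 'bed bat map dot sun'
Splitting by whitespace:
  Word 1: 'bed'
  Word 2: 'bat'
  Word 3: 'map'
  Word 4: 'dot'
  Word 5: 'sun'
Total whole words: 5

5


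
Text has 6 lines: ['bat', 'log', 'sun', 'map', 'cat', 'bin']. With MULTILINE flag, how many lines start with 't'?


With MULTILINE flag, ^ matches the start of each line.
Lines: ['bat', 'log', 'sun', 'map', 'cat', 'bin']
Checking which lines start with 't':
  Line 1: 'bat' -> no
  Line 2: 'log' -> no
  Line 3: 'sun' -> no
  Line 4: 'map' -> no
  Line 5: 'cat' -> no
  Line 6: 'bin' -> no
Matching lines: []
Count: 0

0


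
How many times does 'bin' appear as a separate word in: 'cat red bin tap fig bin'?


Scanning each word for exact match 'bin':
  Word 1: 'cat' -> no
  Word 2: 'red' -> no
  Word 3: 'bin' -> MATCH
  Word 4: 'tap' -> no
  Word 5: 'fig' -> no
  Word 6: 'bin' -> MATCH
Total matches: 2

2


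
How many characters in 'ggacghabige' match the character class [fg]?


Character class [fg] matches any of: {f, g}
Scanning string 'ggacghabige' character by character:
  pos 0: 'g' -> MATCH
  pos 1: 'g' -> MATCH
  pos 2: 'a' -> no
  pos 3: 'c' -> no
  pos 4: 'g' -> MATCH
  pos 5: 'h' -> no
  pos 6: 'a' -> no
  pos 7: 'b' -> no
  pos 8: 'i' -> no
  pos 9: 'g' -> MATCH
  pos 10: 'e' -> no
Total matches: 4

4


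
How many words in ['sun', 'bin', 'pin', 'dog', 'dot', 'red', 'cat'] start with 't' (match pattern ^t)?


Pattern ^t anchors to start of word. Check which words begin with 't':
  'sun' -> no
  'bin' -> no
  'pin' -> no
  'dog' -> no
  'dot' -> no
  'red' -> no
  'cat' -> no
Matching words: []
Count: 0

0


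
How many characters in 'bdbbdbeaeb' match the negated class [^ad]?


Negated class [^ad] matches any char NOT in {a, d}
Scanning 'bdbbdbeaeb':
  pos 0: 'b' -> MATCH
  pos 1: 'd' -> no (excluded)
  pos 2: 'b' -> MATCH
  pos 3: 'b' -> MATCH
  pos 4: 'd' -> no (excluded)
  pos 5: 'b' -> MATCH
  pos 6: 'e' -> MATCH
  pos 7: 'a' -> no (excluded)
  pos 8: 'e' -> MATCH
  pos 9: 'b' -> MATCH
Total matches: 7

7


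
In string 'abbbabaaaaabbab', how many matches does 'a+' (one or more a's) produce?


Pattern 'a+' matches one or more consecutive a's.
String: 'abbbabaaaaabbab'
Scanning for runs of a:
  Match 1: 'a' (length 1)
  Match 2: 'a' (length 1)
  Match 3: 'aaaaa' (length 5)
  Match 4: 'a' (length 1)
Total matches: 4

4


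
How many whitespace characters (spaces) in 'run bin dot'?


\s matches whitespace characters (spaces, tabs, etc.).
Text: 'run bin dot'
This text has 3 words separated by spaces.
Number of spaces = number of words - 1 = 3 - 1 = 2

2


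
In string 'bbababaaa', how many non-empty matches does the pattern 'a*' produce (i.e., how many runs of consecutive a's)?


Pattern 'a*' matches zero or more a's. We want non-empty runs of consecutive a's.
String: 'bbababaaa'
Walking through the string to find runs of a's:
  Run 1: positions 2-2 -> 'a'
  Run 2: positions 4-4 -> 'a'
  Run 3: positions 6-8 -> 'aaa'
Non-empty runs found: ['a', 'a', 'aaa']
Count: 3

3


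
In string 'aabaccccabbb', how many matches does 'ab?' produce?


Pattern 'ab?' matches 'a' optionally followed by 'b'.
String: 'aabaccccabbb'
Scanning left to right for 'a' then checking next char:
  Match 1: 'a' (a not followed by b)
  Match 2: 'ab' (a followed by b)
  Match 3: 'a' (a not followed by b)
  Match 4: 'ab' (a followed by b)
Total matches: 4

4


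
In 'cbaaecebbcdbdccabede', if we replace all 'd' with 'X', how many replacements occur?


re.sub('d', 'X', text) replaces every occurrence of 'd' with 'X'.
Text: 'cbaaecebbcdbdccabede'
Scanning for 'd':
  pos 10: 'd' -> replacement #1
  pos 12: 'd' -> replacement #2
  pos 18: 'd' -> replacement #3
Total replacements: 3

3


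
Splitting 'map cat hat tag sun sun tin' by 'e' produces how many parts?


Splitting by 'e' breaks the string at each occurrence of the separator.
Text: 'map cat hat tag sun sun tin'
Parts after split:
  Part 1: 'map cat hat tag sun sun tin'
Total parts: 1

1


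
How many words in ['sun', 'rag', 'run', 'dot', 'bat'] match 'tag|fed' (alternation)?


Alternation 'tag|fed' matches either 'tag' or 'fed'.
Checking each word:
  'sun' -> no
  'rag' -> no
  'run' -> no
  'dot' -> no
  'bat' -> no
Matches: []
Count: 0

0


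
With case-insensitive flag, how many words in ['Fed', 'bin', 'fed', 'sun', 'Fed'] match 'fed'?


Case-insensitive matching: compare each word's lowercase form to 'fed'.
  'Fed' -> lower='fed' -> MATCH
  'bin' -> lower='bin' -> no
  'fed' -> lower='fed' -> MATCH
  'sun' -> lower='sun' -> no
  'Fed' -> lower='fed' -> MATCH
Matches: ['Fed', 'fed', 'Fed']
Count: 3

3


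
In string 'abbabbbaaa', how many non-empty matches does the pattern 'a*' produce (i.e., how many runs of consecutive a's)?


Pattern 'a*' matches zero or more a's. We want non-empty runs of consecutive a's.
String: 'abbabbbaaa'
Walking through the string to find runs of a's:
  Run 1: positions 0-0 -> 'a'
  Run 2: positions 3-3 -> 'a'
  Run 3: positions 7-9 -> 'aaa'
Non-empty runs found: ['a', 'a', 'aaa']
Count: 3

3


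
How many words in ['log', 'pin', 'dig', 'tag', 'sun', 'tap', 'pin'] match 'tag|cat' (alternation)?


Alternation 'tag|cat' matches either 'tag' or 'cat'.
Checking each word:
  'log' -> no
  'pin' -> no
  'dig' -> no
  'tag' -> MATCH
  'sun' -> no
  'tap' -> no
  'pin' -> no
Matches: ['tag']
Count: 1

1


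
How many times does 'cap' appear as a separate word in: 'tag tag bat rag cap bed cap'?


Scanning each word for exact match 'cap':
  Word 1: 'tag' -> no
  Word 2: 'tag' -> no
  Word 3: 'bat' -> no
  Word 4: 'rag' -> no
  Word 5: 'cap' -> MATCH
  Word 6: 'bed' -> no
  Word 7: 'cap' -> MATCH
Total matches: 2

2


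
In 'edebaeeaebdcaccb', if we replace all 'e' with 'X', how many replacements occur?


re.sub('e', 'X', text) replaces every occurrence of 'e' with 'X'.
Text: 'edebaeeaebdcaccb'
Scanning for 'e':
  pos 0: 'e' -> replacement #1
  pos 2: 'e' -> replacement #2
  pos 5: 'e' -> replacement #3
  pos 6: 'e' -> replacement #4
  pos 8: 'e' -> replacement #5
Total replacements: 5

5


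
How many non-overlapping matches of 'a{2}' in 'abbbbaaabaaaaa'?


Pattern 'a{2}' matches exactly 2 consecutive a's (greedy, non-overlapping).
String: 'abbbbaaabaaaaa'
Scanning for runs of a's:
  Run at pos 0: 'a' (length 1) -> 0 match(es)
  Run at pos 5: 'aaa' (length 3) -> 1 match(es)
  Run at pos 9: 'aaaaa' (length 5) -> 2 match(es)
Matches found: ['aa', 'aa', 'aa']
Total: 3

3


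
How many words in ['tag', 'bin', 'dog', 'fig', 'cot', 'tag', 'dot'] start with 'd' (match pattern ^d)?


Pattern ^d anchors to start of word. Check which words begin with 'd':
  'tag' -> no
  'bin' -> no
  'dog' -> MATCH (starts with 'd')
  'fig' -> no
  'cot' -> no
  'tag' -> no
  'dot' -> MATCH (starts with 'd')
Matching words: ['dog', 'dot']
Count: 2

2


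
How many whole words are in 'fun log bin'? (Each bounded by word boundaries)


Word boundaries (\b) mark the start/end of each word.
Text: 'fun log bin'
Splitting by whitespace:
  Word 1: 'fun'
  Word 2: 'log'
  Word 3: 'bin'
Total whole words: 3

3


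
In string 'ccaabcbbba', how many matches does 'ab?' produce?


Pattern 'ab?' matches 'a' optionally followed by 'b'.
String: 'ccaabcbbba'
Scanning left to right for 'a' then checking next char:
  Match 1: 'a' (a not followed by b)
  Match 2: 'ab' (a followed by b)
  Match 3: 'a' (a not followed by b)
Total matches: 3

3


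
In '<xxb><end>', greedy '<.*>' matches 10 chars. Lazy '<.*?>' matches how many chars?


Greedy '<.*>' tries to match as MUCH as possible.
Lazy '<.*?>' tries to match as LITTLE as possible.

String: '<xxb><end>'
Greedy '<.*>' starts at first '<' and extends to the LAST '>': '<xxb><end>' (10 chars)
Lazy '<.*?>' starts at first '<' and stops at the FIRST '>': '<xxb>' (5 chars)

5


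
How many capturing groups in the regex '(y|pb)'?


To count capturing groups, count each '(' that starts a group.
Pattern: '(y|pb)'
Walking through the pattern:
  Position 0: '(' -> group #1
Total capturing groups: 1

1


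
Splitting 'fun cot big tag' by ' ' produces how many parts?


Splitting by ' ' breaks the string at each occurrence of the separator.
Text: 'fun cot big tag'
Parts after split:
  Part 1: 'fun'
  Part 2: 'cot'
  Part 3: 'big'
  Part 4: 'tag'
Total parts: 4

4


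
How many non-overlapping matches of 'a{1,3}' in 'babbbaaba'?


Pattern 'a{1,3}' matches between 1 and 3 consecutive a's (greedy).
String: 'babbbaaba'
Finding runs of a's and applying greedy matching:
  Run at pos 1: 'a' (length 1)
  Run at pos 5: 'aa' (length 2)
  Run at pos 8: 'a' (length 1)
Matches: ['a', 'aa', 'a']
Count: 3

3


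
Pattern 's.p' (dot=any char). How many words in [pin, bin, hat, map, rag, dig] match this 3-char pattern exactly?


Pattern 's.p' means: starts with 's', any single char, ends with 'p'.
Checking each word (must be exactly 3 chars):
  'pin' (len=3): no
  'bin' (len=3): no
  'hat' (len=3): no
  'map' (len=3): no
  'rag' (len=3): no
  'dig' (len=3): no
Matching words: []
Total: 0

0


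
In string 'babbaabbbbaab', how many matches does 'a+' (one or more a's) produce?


Pattern 'a+' matches one or more consecutive a's.
String: 'babbaabbbbaab'
Scanning for runs of a:
  Match 1: 'a' (length 1)
  Match 2: 'aa' (length 2)
  Match 3: 'aa' (length 2)
Total matches: 3

3


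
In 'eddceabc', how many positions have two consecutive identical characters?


Looking for consecutive identical characters in 'eddceabc':
  pos 0-1: 'e' vs 'd' -> different
  pos 1-2: 'd' vs 'd' -> MATCH ('dd')
  pos 2-3: 'd' vs 'c' -> different
  pos 3-4: 'c' vs 'e' -> different
  pos 4-5: 'e' vs 'a' -> different
  pos 5-6: 'a' vs 'b' -> different
  pos 6-7: 'b' vs 'c' -> different
Consecutive identical pairs: ['dd']
Count: 1

1


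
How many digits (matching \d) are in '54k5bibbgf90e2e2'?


\d matches any digit 0-9.
Scanning '54k5bibbgf90e2e2':
  pos 0: '5' -> DIGIT
  pos 1: '4' -> DIGIT
  pos 3: '5' -> DIGIT
  pos 10: '9' -> DIGIT
  pos 11: '0' -> DIGIT
  pos 13: '2' -> DIGIT
  pos 15: '2' -> DIGIT
Digits found: ['5', '4', '5', '9', '0', '2', '2']
Total: 7

7


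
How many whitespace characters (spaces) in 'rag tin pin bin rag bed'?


\s matches whitespace characters (spaces, tabs, etc.).
Text: 'rag tin pin bin rag bed'
This text has 6 words separated by spaces.
Number of spaces = number of words - 1 = 6 - 1 = 5

5


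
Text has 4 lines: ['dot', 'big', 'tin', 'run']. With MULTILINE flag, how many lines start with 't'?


With MULTILINE flag, ^ matches the start of each line.
Lines: ['dot', 'big', 'tin', 'run']
Checking which lines start with 't':
  Line 1: 'dot' -> no
  Line 2: 'big' -> no
  Line 3: 'tin' -> MATCH
  Line 4: 'run' -> no
Matching lines: ['tin']
Count: 1

1


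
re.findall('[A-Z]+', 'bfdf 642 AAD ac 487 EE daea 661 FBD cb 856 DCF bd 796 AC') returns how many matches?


Pattern '[A-Z]+' finds one or more uppercase letters.
Text: 'bfdf 642 AAD ac 487 EE daea 661 FBD cb 856 DCF bd 796 AC'
Scanning for matches:
  Match 1: 'AAD'
  Match 2: 'EE'
  Match 3: 'FBD'
  Match 4: 'DCF'
  Match 5: 'AC'
Total matches: 5

5


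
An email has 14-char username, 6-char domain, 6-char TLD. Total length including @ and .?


An email address has format: username@domain.tld
Username length: 14
'@' character: 1
Domain length: 6
'.' character: 1
TLD length: 6
Total = 14 + 1 + 6 + 1 + 6 = 28

28


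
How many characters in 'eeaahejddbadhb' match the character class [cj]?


Character class [cj] matches any of: {c, j}
Scanning string 'eeaahejddbadhb' character by character:
  pos 0: 'e' -> no
  pos 1: 'e' -> no
  pos 2: 'a' -> no
  pos 3: 'a' -> no
  pos 4: 'h' -> no
  pos 5: 'e' -> no
  pos 6: 'j' -> MATCH
  pos 7: 'd' -> no
  pos 8: 'd' -> no
  pos 9: 'b' -> no
  pos 10: 'a' -> no
  pos 11: 'd' -> no
  pos 12: 'h' -> no
  pos 13: 'b' -> no
Total matches: 1

1


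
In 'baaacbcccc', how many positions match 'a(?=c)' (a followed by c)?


Lookahead 'a(?=c)' matches 'a' only when followed by 'c'.
String: 'baaacbcccc'
Checking each position where char is 'a':
  pos 1: 'a' -> no (next='a')
  pos 2: 'a' -> no (next='a')
  pos 3: 'a' -> MATCH (next='c')
Matching positions: [3]
Count: 1

1


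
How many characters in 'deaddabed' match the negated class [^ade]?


Negated class [^ade] matches any char NOT in {a, d, e}
Scanning 'deaddabed':
  pos 0: 'd' -> no (excluded)
  pos 1: 'e' -> no (excluded)
  pos 2: 'a' -> no (excluded)
  pos 3: 'd' -> no (excluded)
  pos 4: 'd' -> no (excluded)
  pos 5: 'a' -> no (excluded)
  pos 6: 'b' -> MATCH
  pos 7: 'e' -> no (excluded)
  pos 8: 'd' -> no (excluded)
Total matches: 1

1


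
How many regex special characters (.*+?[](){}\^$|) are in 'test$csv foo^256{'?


Regex special characters are: . * + ? [ ] ( ) { } \ ^ $ |
Scanning 'test$csv foo^256{':
  pos 4: '$' -> SPECIAL
  pos 12: '^' -> SPECIAL
  pos 16: '{' -> SPECIAL
Special chars found: ['$', '^', '{']
Total: 3

3


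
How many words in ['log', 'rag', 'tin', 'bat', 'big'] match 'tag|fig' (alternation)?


Alternation 'tag|fig' matches either 'tag' or 'fig'.
Checking each word:
  'log' -> no
  'rag' -> no
  'tin' -> no
  'bat' -> no
  'big' -> no
Matches: []
Count: 0

0


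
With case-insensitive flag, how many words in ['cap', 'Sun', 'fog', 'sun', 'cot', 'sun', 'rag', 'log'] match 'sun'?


Case-insensitive matching: compare each word's lowercase form to 'sun'.
  'cap' -> lower='cap' -> no
  'Sun' -> lower='sun' -> MATCH
  'fog' -> lower='fog' -> no
  'sun' -> lower='sun' -> MATCH
  'cot' -> lower='cot' -> no
  'sun' -> lower='sun' -> MATCH
  'rag' -> lower='rag' -> no
  'log' -> lower='log' -> no
Matches: ['Sun', 'sun', 'sun']
Count: 3

3


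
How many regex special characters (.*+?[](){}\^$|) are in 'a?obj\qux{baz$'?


Regex special characters are: . * + ? [ ] ( ) { } \ ^ $ |
Scanning 'a?obj\qux{baz$':
  pos 1: '?' -> SPECIAL
  pos 5: '\' -> SPECIAL
  pos 9: '{' -> SPECIAL
  pos 13: '$' -> SPECIAL
Special chars found: ['?', '\\', '{', '$']
Total: 4

4


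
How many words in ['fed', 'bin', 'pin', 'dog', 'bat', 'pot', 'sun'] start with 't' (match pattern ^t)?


Pattern ^t anchors to start of word. Check which words begin with 't':
  'fed' -> no
  'bin' -> no
  'pin' -> no
  'dog' -> no
  'bat' -> no
  'pot' -> no
  'sun' -> no
Matching words: []
Count: 0

0


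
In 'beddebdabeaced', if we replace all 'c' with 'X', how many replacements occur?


re.sub('c', 'X', text) replaces every occurrence of 'c' with 'X'.
Text: 'beddebdabeaced'
Scanning for 'c':
  pos 11: 'c' -> replacement #1
Total replacements: 1

1


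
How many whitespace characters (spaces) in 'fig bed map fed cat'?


\s matches whitespace characters (spaces, tabs, etc.).
Text: 'fig bed map fed cat'
This text has 5 words separated by spaces.
Number of spaces = number of words - 1 = 5 - 1 = 4

4


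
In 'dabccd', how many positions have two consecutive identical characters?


Looking for consecutive identical characters in 'dabccd':
  pos 0-1: 'd' vs 'a' -> different
  pos 1-2: 'a' vs 'b' -> different
  pos 2-3: 'b' vs 'c' -> different
  pos 3-4: 'c' vs 'c' -> MATCH ('cc')
  pos 4-5: 'c' vs 'd' -> different
Consecutive identical pairs: ['cc']
Count: 1

1


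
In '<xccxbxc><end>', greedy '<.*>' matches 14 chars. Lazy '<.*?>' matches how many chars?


Greedy '<.*>' tries to match as MUCH as possible.
Lazy '<.*?>' tries to match as LITTLE as possible.

String: '<xccxbxc><end>'
Greedy '<.*>' starts at first '<' and extends to the LAST '>': '<xccxbxc><end>' (14 chars)
Lazy '<.*?>' starts at first '<' and stops at the FIRST '>': '<xccxbxc>' (9 chars)

9


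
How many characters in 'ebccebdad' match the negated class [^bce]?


Negated class [^bce] matches any char NOT in {b, c, e}
Scanning 'ebccebdad':
  pos 0: 'e' -> no (excluded)
  pos 1: 'b' -> no (excluded)
  pos 2: 'c' -> no (excluded)
  pos 3: 'c' -> no (excluded)
  pos 4: 'e' -> no (excluded)
  pos 5: 'b' -> no (excluded)
  pos 6: 'd' -> MATCH
  pos 7: 'a' -> MATCH
  pos 8: 'd' -> MATCH
Total matches: 3

3


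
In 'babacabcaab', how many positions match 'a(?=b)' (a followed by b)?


Lookahead 'a(?=b)' matches 'a' only when followed by 'b'.
String: 'babacabcaab'
Checking each position where char is 'a':
  pos 1: 'a' -> MATCH (next='b')
  pos 3: 'a' -> no (next='c')
  pos 5: 'a' -> MATCH (next='b')
  pos 8: 'a' -> no (next='a')
  pos 9: 'a' -> MATCH (next='b')
Matching positions: [1, 5, 9]
Count: 3

3


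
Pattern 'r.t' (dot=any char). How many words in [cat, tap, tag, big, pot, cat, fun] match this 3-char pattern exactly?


Pattern 'r.t' means: starts with 'r', any single char, ends with 't'.
Checking each word (must be exactly 3 chars):
  'cat' (len=3): no
  'tap' (len=3): no
  'tag' (len=3): no
  'big' (len=3): no
  'pot' (len=3): no
  'cat' (len=3): no
  'fun' (len=3): no
Matching words: []
Total: 0

0


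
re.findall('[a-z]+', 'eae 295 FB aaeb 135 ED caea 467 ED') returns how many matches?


Pattern '[a-z]+' finds one or more lowercase letters.
Text: 'eae 295 FB aaeb 135 ED caea 467 ED'
Scanning for matches:
  Match 1: 'eae'
  Match 2: 'aaeb'
  Match 3: 'caea'
Total matches: 3

3


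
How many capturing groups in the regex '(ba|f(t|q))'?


To count capturing groups, count each '(' that starts a group.
Pattern: '(ba|f(t|q))'
Walking through the pattern:
  Position 0: '(' -> group #1
  Position 5: '(' -> group #2
Total capturing groups: 2

2


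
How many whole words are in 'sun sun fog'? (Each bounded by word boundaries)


Word boundaries (\b) mark the start/end of each word.
Text: 'sun sun fog'
Splitting by whitespace:
  Word 1: 'sun'
  Word 2: 'sun'
  Word 3: 'fog'
Total whole words: 3

3


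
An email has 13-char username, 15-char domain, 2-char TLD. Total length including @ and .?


An email address has format: username@domain.tld
Username length: 13
'@' character: 1
Domain length: 15
'.' character: 1
TLD length: 2
Total = 13 + 1 + 15 + 1 + 2 = 32

32


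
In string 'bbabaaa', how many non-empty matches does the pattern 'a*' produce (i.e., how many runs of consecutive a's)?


Pattern 'a*' matches zero or more a's. We want non-empty runs of consecutive a's.
String: 'bbabaaa'
Walking through the string to find runs of a's:
  Run 1: positions 2-2 -> 'a'
  Run 2: positions 4-6 -> 'aaa'
Non-empty runs found: ['a', 'aaa']
Count: 2

2


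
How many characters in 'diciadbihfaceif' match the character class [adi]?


Character class [adi] matches any of: {a, d, i}
Scanning string 'diciadbihfaceif' character by character:
  pos 0: 'd' -> MATCH
  pos 1: 'i' -> MATCH
  pos 2: 'c' -> no
  pos 3: 'i' -> MATCH
  pos 4: 'a' -> MATCH
  pos 5: 'd' -> MATCH
  pos 6: 'b' -> no
  pos 7: 'i' -> MATCH
  pos 8: 'h' -> no
  pos 9: 'f' -> no
  pos 10: 'a' -> MATCH
  pos 11: 'c' -> no
  pos 12: 'e' -> no
  pos 13: 'i' -> MATCH
  pos 14: 'f' -> no
Total matches: 8

8


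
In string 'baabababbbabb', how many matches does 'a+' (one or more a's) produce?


Pattern 'a+' matches one or more consecutive a's.
String: 'baabababbbabb'
Scanning for runs of a:
  Match 1: 'aa' (length 2)
  Match 2: 'a' (length 1)
  Match 3: 'a' (length 1)
  Match 4: 'a' (length 1)
Total matches: 4

4


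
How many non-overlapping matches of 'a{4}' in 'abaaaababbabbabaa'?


Pattern 'a{4}' matches exactly 4 consecutive a's (greedy, non-overlapping).
String: 'abaaaababbabbabaa'
Scanning for runs of a's:
  Run at pos 0: 'a' (length 1) -> 0 match(es)
  Run at pos 2: 'aaaa' (length 4) -> 1 match(es)
  Run at pos 7: 'a' (length 1) -> 0 match(es)
  Run at pos 10: 'a' (length 1) -> 0 match(es)
  Run at pos 13: 'a' (length 1) -> 0 match(es)
  Run at pos 15: 'aa' (length 2) -> 0 match(es)
Matches found: ['aaaa']
Total: 1

1


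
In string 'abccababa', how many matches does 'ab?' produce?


Pattern 'ab?' matches 'a' optionally followed by 'b'.
String: 'abccababa'
Scanning left to right for 'a' then checking next char:
  Match 1: 'ab' (a followed by b)
  Match 2: 'ab' (a followed by b)
  Match 3: 'ab' (a followed by b)
  Match 4: 'a' (a not followed by b)
Total matches: 4

4


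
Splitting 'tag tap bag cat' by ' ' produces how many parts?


Splitting by ' ' breaks the string at each occurrence of the separator.
Text: 'tag tap bag cat'
Parts after split:
  Part 1: 'tag'
  Part 2: 'tap'
  Part 3: 'bag'
  Part 4: 'cat'
Total parts: 4

4


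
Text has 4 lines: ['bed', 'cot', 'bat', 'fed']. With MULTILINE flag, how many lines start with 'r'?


With MULTILINE flag, ^ matches the start of each line.
Lines: ['bed', 'cot', 'bat', 'fed']
Checking which lines start with 'r':
  Line 1: 'bed' -> no
  Line 2: 'cot' -> no
  Line 3: 'bat' -> no
  Line 4: 'fed' -> no
Matching lines: []
Count: 0

0


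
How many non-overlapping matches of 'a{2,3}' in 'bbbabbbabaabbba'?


Pattern 'a{2,3}' matches between 2 and 3 consecutive a's (greedy).
String: 'bbbabbbabaabbba'
Finding runs of a's and applying greedy matching:
  Run at pos 3: 'a' (length 1)
  Run at pos 7: 'a' (length 1)
  Run at pos 9: 'aa' (length 2)
  Run at pos 14: 'a' (length 1)
Matches: ['aa']
Count: 1

1


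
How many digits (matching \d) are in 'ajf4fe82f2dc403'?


\d matches any digit 0-9.
Scanning 'ajf4fe82f2dc403':
  pos 3: '4' -> DIGIT
  pos 6: '8' -> DIGIT
  pos 7: '2' -> DIGIT
  pos 9: '2' -> DIGIT
  pos 12: '4' -> DIGIT
  pos 13: '0' -> DIGIT
  pos 14: '3' -> DIGIT
Digits found: ['4', '8', '2', '2', '4', '0', '3']
Total: 7

7


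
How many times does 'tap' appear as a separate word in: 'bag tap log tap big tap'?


Scanning each word for exact match 'tap':
  Word 1: 'bag' -> no
  Word 2: 'tap' -> MATCH
  Word 3: 'log' -> no
  Word 4: 'tap' -> MATCH
  Word 5: 'big' -> no
  Word 6: 'tap' -> MATCH
Total matches: 3

3


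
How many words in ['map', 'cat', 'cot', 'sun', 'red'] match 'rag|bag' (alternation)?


Alternation 'rag|bag' matches either 'rag' or 'bag'.
Checking each word:
  'map' -> no
  'cat' -> no
  'cot' -> no
  'sun' -> no
  'red' -> no
Matches: []
Count: 0

0


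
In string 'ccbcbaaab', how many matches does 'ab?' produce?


Pattern 'ab?' matches 'a' optionally followed by 'b'.
String: 'ccbcbaaab'
Scanning left to right for 'a' then checking next char:
  Match 1: 'a' (a not followed by b)
  Match 2: 'a' (a not followed by b)
  Match 3: 'ab' (a followed by b)
Total matches: 3

3


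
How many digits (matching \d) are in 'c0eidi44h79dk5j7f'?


\d matches any digit 0-9.
Scanning 'c0eidi44h79dk5j7f':
  pos 1: '0' -> DIGIT
  pos 6: '4' -> DIGIT
  pos 7: '4' -> DIGIT
  pos 9: '7' -> DIGIT
  pos 10: '9' -> DIGIT
  pos 13: '5' -> DIGIT
  pos 15: '7' -> DIGIT
Digits found: ['0', '4', '4', '7', '9', '5', '7']
Total: 7

7


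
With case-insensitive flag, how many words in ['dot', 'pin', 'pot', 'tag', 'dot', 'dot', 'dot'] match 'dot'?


Case-insensitive matching: compare each word's lowercase form to 'dot'.
  'dot' -> lower='dot' -> MATCH
  'pin' -> lower='pin' -> no
  'pot' -> lower='pot' -> no
  'tag' -> lower='tag' -> no
  'dot' -> lower='dot' -> MATCH
  'dot' -> lower='dot' -> MATCH
  'dot' -> lower='dot' -> MATCH
Matches: ['dot', 'dot', 'dot', 'dot']
Count: 4

4


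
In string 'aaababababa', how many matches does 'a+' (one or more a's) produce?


Pattern 'a+' matches one or more consecutive a's.
String: 'aaababababa'
Scanning for runs of a:
  Match 1: 'aaa' (length 3)
  Match 2: 'a' (length 1)
  Match 3: 'a' (length 1)
  Match 4: 'a' (length 1)
  Match 5: 'a' (length 1)
Total matches: 5

5


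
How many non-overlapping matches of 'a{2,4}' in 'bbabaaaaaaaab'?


Pattern 'a{2,4}' matches between 2 and 4 consecutive a's (greedy).
String: 'bbabaaaaaaaab'
Finding runs of a's and applying greedy matching:
  Run at pos 2: 'a' (length 1)
  Run at pos 4: 'aaaaaaaa' (length 8)
Matches: ['aaaa', 'aaaa']
Count: 2

2


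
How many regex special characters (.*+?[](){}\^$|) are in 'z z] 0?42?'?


Regex special characters are: . * + ? [ ] ( ) { } \ ^ $ |
Scanning 'z z] 0?42?':
  pos 3: ']' -> SPECIAL
  pos 6: '?' -> SPECIAL
  pos 9: '?' -> SPECIAL
Special chars found: [']', '?', '?']
Total: 3

3


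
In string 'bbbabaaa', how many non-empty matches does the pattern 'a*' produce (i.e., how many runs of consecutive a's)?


Pattern 'a*' matches zero or more a's. We want non-empty runs of consecutive a's.
String: 'bbbabaaa'
Walking through the string to find runs of a's:
  Run 1: positions 3-3 -> 'a'
  Run 2: positions 5-7 -> 'aaa'
Non-empty runs found: ['a', 'aaa']
Count: 2

2


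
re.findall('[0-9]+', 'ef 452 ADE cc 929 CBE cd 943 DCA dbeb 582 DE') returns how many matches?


Pattern '[0-9]+' finds one or more digits.
Text: 'ef 452 ADE cc 929 CBE cd 943 DCA dbeb 582 DE'
Scanning for matches:
  Match 1: '452'
  Match 2: '929'
  Match 3: '943'
  Match 4: '582'
Total matches: 4

4


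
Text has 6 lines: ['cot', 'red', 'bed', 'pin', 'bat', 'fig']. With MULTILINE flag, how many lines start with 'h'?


With MULTILINE flag, ^ matches the start of each line.
Lines: ['cot', 'red', 'bed', 'pin', 'bat', 'fig']
Checking which lines start with 'h':
  Line 1: 'cot' -> no
  Line 2: 'red' -> no
  Line 3: 'bed' -> no
  Line 4: 'pin' -> no
  Line 5: 'bat' -> no
  Line 6: 'fig' -> no
Matching lines: []
Count: 0

0


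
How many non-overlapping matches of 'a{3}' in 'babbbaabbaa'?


Pattern 'a{3}' matches exactly 3 consecutive a's (greedy, non-overlapping).
String: 'babbbaabbaa'
Scanning for runs of a's:
  Run at pos 1: 'a' (length 1) -> 0 match(es)
  Run at pos 5: 'aa' (length 2) -> 0 match(es)
  Run at pos 9: 'aa' (length 2) -> 0 match(es)
Matches found: []
Total: 0

0


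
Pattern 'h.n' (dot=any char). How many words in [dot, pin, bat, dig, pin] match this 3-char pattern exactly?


Pattern 'h.n' means: starts with 'h', any single char, ends with 'n'.
Checking each word (must be exactly 3 chars):
  'dot' (len=3): no
  'pin' (len=3): no
  'bat' (len=3): no
  'dig' (len=3): no
  'pin' (len=3): no
Matching words: []
Total: 0

0


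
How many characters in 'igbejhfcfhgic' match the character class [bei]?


Character class [bei] matches any of: {b, e, i}
Scanning string 'igbejhfcfhgic' character by character:
  pos 0: 'i' -> MATCH
  pos 1: 'g' -> no
  pos 2: 'b' -> MATCH
  pos 3: 'e' -> MATCH
  pos 4: 'j' -> no
  pos 5: 'h' -> no
  pos 6: 'f' -> no
  pos 7: 'c' -> no
  pos 8: 'f' -> no
  pos 9: 'h' -> no
  pos 10: 'g' -> no
  pos 11: 'i' -> MATCH
  pos 12: 'c' -> no
Total matches: 4

4


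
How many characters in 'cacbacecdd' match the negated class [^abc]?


Negated class [^abc] matches any char NOT in {a, b, c}
Scanning 'cacbacecdd':
  pos 0: 'c' -> no (excluded)
  pos 1: 'a' -> no (excluded)
  pos 2: 'c' -> no (excluded)
  pos 3: 'b' -> no (excluded)
  pos 4: 'a' -> no (excluded)
  pos 5: 'c' -> no (excluded)
  pos 6: 'e' -> MATCH
  pos 7: 'c' -> no (excluded)
  pos 8: 'd' -> MATCH
  pos 9: 'd' -> MATCH
Total matches: 3

3


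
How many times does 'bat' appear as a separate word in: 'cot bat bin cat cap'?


Scanning each word for exact match 'bat':
  Word 1: 'cot' -> no
  Word 2: 'bat' -> MATCH
  Word 3: 'bin' -> no
  Word 4: 'cat' -> no
  Word 5: 'cap' -> no
Total matches: 1

1


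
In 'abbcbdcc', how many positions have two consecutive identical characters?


Looking for consecutive identical characters in 'abbcbdcc':
  pos 0-1: 'a' vs 'b' -> different
  pos 1-2: 'b' vs 'b' -> MATCH ('bb')
  pos 2-3: 'b' vs 'c' -> different
  pos 3-4: 'c' vs 'b' -> different
  pos 4-5: 'b' vs 'd' -> different
  pos 5-6: 'd' vs 'c' -> different
  pos 6-7: 'c' vs 'c' -> MATCH ('cc')
Consecutive identical pairs: ['bb', 'cc']
Count: 2

2


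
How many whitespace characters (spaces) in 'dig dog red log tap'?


\s matches whitespace characters (spaces, tabs, etc.).
Text: 'dig dog red log tap'
This text has 5 words separated by spaces.
Number of spaces = number of words - 1 = 5 - 1 = 4

4


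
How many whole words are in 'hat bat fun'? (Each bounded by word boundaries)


Word boundaries (\b) mark the start/end of each word.
Text: 'hat bat fun'
Splitting by whitespace:
  Word 1: 'hat'
  Word 2: 'bat'
  Word 3: 'fun'
Total whole words: 3

3


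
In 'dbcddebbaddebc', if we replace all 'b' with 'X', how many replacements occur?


re.sub('b', 'X', text) replaces every occurrence of 'b' with 'X'.
Text: 'dbcddebbaddebc'
Scanning for 'b':
  pos 1: 'b' -> replacement #1
  pos 6: 'b' -> replacement #2
  pos 7: 'b' -> replacement #3
  pos 12: 'b' -> replacement #4
Total replacements: 4

4


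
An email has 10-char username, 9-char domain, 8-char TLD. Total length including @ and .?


An email address has format: username@domain.tld
Username length: 10
'@' character: 1
Domain length: 9
'.' character: 1
TLD length: 8
Total = 10 + 1 + 9 + 1 + 8 = 29

29


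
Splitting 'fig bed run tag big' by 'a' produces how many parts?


Splitting by 'a' breaks the string at each occurrence of the separator.
Text: 'fig bed run tag big'
Parts after split:
  Part 1: 'fig bed run t'
  Part 2: 'g big'
Total parts: 2

2


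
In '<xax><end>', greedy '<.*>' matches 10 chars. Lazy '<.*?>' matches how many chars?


Greedy '<.*>' tries to match as MUCH as possible.
Lazy '<.*?>' tries to match as LITTLE as possible.

String: '<xax><end>'
Greedy '<.*>' starts at first '<' and extends to the LAST '>': '<xax><end>' (10 chars)
Lazy '<.*?>' starts at first '<' and stops at the FIRST '>': '<xax>' (5 chars)

5


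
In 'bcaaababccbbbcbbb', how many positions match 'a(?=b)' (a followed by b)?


Lookahead 'a(?=b)' matches 'a' only when followed by 'b'.
String: 'bcaaababccbbbcbbb'
Checking each position where char is 'a':
  pos 2: 'a' -> no (next='a')
  pos 3: 'a' -> no (next='a')
  pos 4: 'a' -> MATCH (next='b')
  pos 6: 'a' -> MATCH (next='b')
Matching positions: [4, 6]
Count: 2

2


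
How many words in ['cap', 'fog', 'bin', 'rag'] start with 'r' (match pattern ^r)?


Pattern ^r anchors to start of word. Check which words begin with 'r':
  'cap' -> no
  'fog' -> no
  'bin' -> no
  'rag' -> MATCH (starts with 'r')
Matching words: ['rag']
Count: 1

1


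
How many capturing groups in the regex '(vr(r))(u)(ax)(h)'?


To count capturing groups, count each '(' that starts a group.
Pattern: '(vr(r))(u)(ax)(h)'
Walking through the pattern:
  Position 0: '(' -> group #1
  Position 3: '(' -> group #2
  Position 7: '(' -> group #3
  Position 10: '(' -> group #4
  Position 14: '(' -> group #5
Total capturing groups: 5

5


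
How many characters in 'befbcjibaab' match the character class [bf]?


Character class [bf] matches any of: {b, f}
Scanning string 'befbcjibaab' character by character:
  pos 0: 'b' -> MATCH
  pos 1: 'e' -> no
  pos 2: 'f' -> MATCH
  pos 3: 'b' -> MATCH
  pos 4: 'c' -> no
  pos 5: 'j' -> no
  pos 6: 'i' -> no
  pos 7: 'b' -> MATCH
  pos 8: 'a' -> no
  pos 9: 'a' -> no
  pos 10: 'b' -> MATCH
Total matches: 5

5


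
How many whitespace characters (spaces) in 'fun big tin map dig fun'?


\s matches whitespace characters (spaces, tabs, etc.).
Text: 'fun big tin map dig fun'
This text has 6 words separated by spaces.
Number of spaces = number of words - 1 = 6 - 1 = 5

5


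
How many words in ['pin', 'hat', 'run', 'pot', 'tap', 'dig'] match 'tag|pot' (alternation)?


Alternation 'tag|pot' matches either 'tag' or 'pot'.
Checking each word:
  'pin' -> no
  'hat' -> no
  'run' -> no
  'pot' -> MATCH
  'tap' -> no
  'dig' -> no
Matches: ['pot']
Count: 1

1
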